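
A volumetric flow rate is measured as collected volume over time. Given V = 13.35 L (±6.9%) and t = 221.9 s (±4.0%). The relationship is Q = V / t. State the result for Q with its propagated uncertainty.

Each factor contributes (exponent × relative error)² to (δQ/Q)²:
  (1·δV/V)² = (1×0.0690)² = 0.00476;  (-1·δt/t)² = (-1×0.0400)² = 0.00160
δQ/Q = √(0.00636) = 0.0798
Q = 0.06016 L/s, so δQ = 0.0798 × 0.06016 = 0.00480 L/s.

0.06016 ± 0.00480 L/s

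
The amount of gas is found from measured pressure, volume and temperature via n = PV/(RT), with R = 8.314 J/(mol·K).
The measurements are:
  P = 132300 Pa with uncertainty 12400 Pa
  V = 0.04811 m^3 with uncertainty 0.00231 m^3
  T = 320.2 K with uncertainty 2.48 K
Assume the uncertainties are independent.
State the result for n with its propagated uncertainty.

Each factor contributes (exponent × relative error)² to (δn/n)²:
  (1·δP/P)² = (1×0.0937)² = 0.00878;  (1·δV/V)² = (1×0.0480)² = 0.00231;  (-1·δT/T)² = (-1×0.00775)² = 6e-05
δn/n = √(0.0112) = 0.106
n = 2.391 mol, so δn = 0.106 × 2.391 = 0.252 mol.

2.391 ± 0.252 mol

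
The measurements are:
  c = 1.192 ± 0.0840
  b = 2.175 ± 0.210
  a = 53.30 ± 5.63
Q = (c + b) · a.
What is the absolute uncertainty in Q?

22.5

Let u = c + b = 3.367. δu = √(δc² + δb²) = √(0.00706 + 0.0441) = 0.226, so δu/u = 0.0672.
Q is then a monomial in u, a:
δQ/Q = √((δu/u)² + (1·δa/a)²) = √(0.00451 + 0.0112) = 0.125
Q = 179.5, so δQ = 0.125 × 179.5 = 22.5.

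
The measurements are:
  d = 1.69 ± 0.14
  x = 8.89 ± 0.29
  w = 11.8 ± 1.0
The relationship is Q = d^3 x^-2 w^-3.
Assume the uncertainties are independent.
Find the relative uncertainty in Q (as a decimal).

Each factor contributes (exponent × relative error)² to (δQ/Q)²:
  (3·δd/d)² = (3×0.0828)² = 0.0618;  (-2·δx/x)² = (-2×0.0326)² = 0.00426;  (-3·δw/w)² = (-3×0.0847)² = 0.0646
δQ/Q = √(0.131) = 0.361

0.361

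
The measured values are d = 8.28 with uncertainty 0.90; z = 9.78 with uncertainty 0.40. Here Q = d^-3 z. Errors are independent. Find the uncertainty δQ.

0.00566

Since Q is a product/quotient, work with relative uncertainties:
  (-3·δd/d)² = (-3×0.109)² = 0.106;  (1·δz/z)² = (1×0.0409)² = 0.00167
δQ/Q = √(0.108) = 0.329
Q = 0.0172, so δQ = 0.329 × 0.0172 = 0.00566.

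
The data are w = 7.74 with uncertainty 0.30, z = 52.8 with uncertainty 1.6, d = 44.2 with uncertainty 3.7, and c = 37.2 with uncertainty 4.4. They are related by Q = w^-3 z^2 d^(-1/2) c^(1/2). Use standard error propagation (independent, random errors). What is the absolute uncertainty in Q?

0.826

Products/powers → add relative errors in quadrature, weighted by exponent:
  (-3·δw/w)² = (-3×0.0388)² = 0.0135;  (2·δz/z)² = (2×0.0303)² = 0.00367;  (−½·δd/d)² = (-0.5×0.0837)² = 0.00175;  (½·δc/c)² = (0.5×0.118)² = 0.00350
δQ/Q = √(0.0224) = 0.150
Q = 5.52, so δQ = 0.150 × 5.52 = 0.826.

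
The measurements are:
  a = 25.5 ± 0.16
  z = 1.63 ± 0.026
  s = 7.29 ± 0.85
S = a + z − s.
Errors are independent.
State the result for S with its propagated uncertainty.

19.8 ± 0.865

Absolute uncertainties add in quadrature for a linear combination:
  (δa)² = 0.0256;  (δz)² = 0.000676;  (δs)² = 0.722
δS = √(0.749) = 0.865
S = 19.8.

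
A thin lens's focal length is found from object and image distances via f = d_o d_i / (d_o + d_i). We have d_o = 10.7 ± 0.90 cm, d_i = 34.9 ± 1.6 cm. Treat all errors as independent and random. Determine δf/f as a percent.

6.53%

∂f/∂d_o = (d_i/(d_o+d_i))² = 0.586;  ∂f/∂d_i = (d_o/(d_o+d_i))² = 0.0551
δf = √((∂f/∂d_o · δd_o)² + (∂f/∂d_i · δd_i)²) = √(0.278 + 0.00776) = 0.534 cm
f = 8.19 cm, so δf/f = 0.534/8.19 = 0.0653.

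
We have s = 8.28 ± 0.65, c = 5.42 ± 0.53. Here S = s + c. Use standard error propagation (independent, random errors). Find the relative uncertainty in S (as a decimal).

0.0612

Each term contributes (cᵢ δxᵢ)² to (δS)²:
  (δs)² = 0.423;  (δc)² = 0.281
δS = √(0.703) = 0.839
S = 13.7, so δS/S = 0.839/13.7 = 0.0612.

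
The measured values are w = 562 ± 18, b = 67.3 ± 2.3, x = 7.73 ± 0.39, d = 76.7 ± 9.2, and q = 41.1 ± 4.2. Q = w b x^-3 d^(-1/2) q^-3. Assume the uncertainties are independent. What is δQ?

Q is a product of powers, so relative uncertainties combine in quadrature:
  (1·δw/w)² = (1×0.0320)² = 0.00103;  (1·δb/b)² = (1×0.0342)² = 0.00117;  (-3·δx/x)² = (-3×0.0505)² = 0.0229;  (−½·δd/d)² = (-0.5×0.120)² = 0.00360;  (-3·δq/q)² = (-3×0.102)² = 0.0940
δQ/Q = √(0.123) = 0.350
Q = 0.000135, so δQ = 0.350 × 0.000135 = 4.72e-05.

4.72e-05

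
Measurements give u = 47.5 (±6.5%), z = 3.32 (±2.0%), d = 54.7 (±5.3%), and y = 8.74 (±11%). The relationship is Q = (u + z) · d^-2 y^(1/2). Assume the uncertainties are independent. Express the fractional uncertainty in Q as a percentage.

13.4%

Let w = u + z = 50.8. δw = √(δu² + δz²) = √(9.53 + 0.00441) = 3.09, so δw/w = 0.0608.
Q is then a monomial in w, d, y:
δQ/Q = √((δw/w)² + (-2·δd/d)² + (½·δy/y)²) = √(0.00369 + 0.0112 + 0.00302) = 0.134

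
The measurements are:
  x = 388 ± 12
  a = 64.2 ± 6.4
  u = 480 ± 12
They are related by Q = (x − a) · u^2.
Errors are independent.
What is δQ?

4.87e+06

Let w = x − a = 324. δw = √(δx² + δa²) = √(144 + 41.0) = 13.6, so δw/w = 0.0420.
Q is then a monomial in w, u:
δQ/Q = √((δw/w)² + (2·δu/u)²) = √(0.00176 + 0.00250) = 0.0653
Q = 7.46e+07, so δQ = 0.0653 × 7.46e+07 = 4.87e+06.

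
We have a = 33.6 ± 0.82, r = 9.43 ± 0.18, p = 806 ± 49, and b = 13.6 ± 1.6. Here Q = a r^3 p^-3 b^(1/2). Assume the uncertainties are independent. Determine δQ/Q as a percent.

Each factor contributes (exponent × relative error)² to (δQ/Q)²:
  (1·δa/a)² = (1×0.0244)² = 0.000596;  (3·δr/r)² = (3×0.0191)² = 0.00328;  (-3·δp/p)² = (-3×0.0608)² = 0.0333;  (½·δb/b)² = (0.5×0.118)² = 0.00346
δQ/Q = √(0.0406) = 0.201

20.1%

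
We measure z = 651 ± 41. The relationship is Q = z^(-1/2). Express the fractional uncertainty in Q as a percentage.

Q ∝ z^(-1/2), so δQ/Q = |−½| · δz/z = 0.5 × 0.0630 = 0.0315.

3.15%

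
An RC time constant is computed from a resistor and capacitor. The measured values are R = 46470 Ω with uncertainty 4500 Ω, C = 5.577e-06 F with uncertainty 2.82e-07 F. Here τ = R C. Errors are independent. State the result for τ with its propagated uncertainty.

Each factor contributes (exponent × relative error)² to (δτ/τ)²:
  (1·δR/R)² = (1×0.0968)² = 0.00938;  (1·δC/C)² = (1×0.0506)² = 0.00256
δτ/τ = √(0.0119) = 0.109
τ = 0.2592 s, so δτ = 0.109 × 0.2592 = 0.0283 s.

0.2592 ± 0.0283 s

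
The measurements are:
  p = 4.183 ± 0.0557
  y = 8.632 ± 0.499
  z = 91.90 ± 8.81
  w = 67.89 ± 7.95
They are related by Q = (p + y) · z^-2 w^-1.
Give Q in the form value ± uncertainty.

(2.235 ± 0.510) × 10^-5

Let u = p + y = 12.81. δu = √(δp² + δy²) = √(0.00310 + 0.249) = 0.502, so δu/u = 0.0392.
Q is then a monomial in u, z, w:
δQ/Q = √((δu/u)² + (-2·δz/z)² + (-1·δw/w)²) = √(0.00154 + 0.0368 + 0.0137) = 0.228
Q = 2.235e-05, so δQ = 0.228 × 2.235e-05 = 5.1e-06.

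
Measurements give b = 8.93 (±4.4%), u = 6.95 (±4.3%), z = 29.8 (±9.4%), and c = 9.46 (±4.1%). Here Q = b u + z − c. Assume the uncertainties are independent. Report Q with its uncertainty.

82.4 ± 4.75

Let p = b·u = 62.1. δp/p = √((1·δb/b)² + (1·δu/u)²) = √(0.00194 + 0.00185) = 0.0615, so δp = 3.82.
Q = p + z − c: δQ = √(δp² + δz² + δc²) = √(14.6 + 7.85 + 0.150) = 4.75
Q = 82.4.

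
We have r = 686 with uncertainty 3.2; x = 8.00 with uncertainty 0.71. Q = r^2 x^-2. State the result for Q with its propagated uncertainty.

7350 ± 1310

For a monomial Q ∝ r^2, x^-2, fractional errors add in quadrature:
  (2·δr/r)² = (2×0.00466)² = 8.7e-05;  (-2·δx/x)² = (-2×0.0887)² = 0.0315
δQ/Q = √(0.0316) = 0.178
Q = 7350, so δQ = 0.178 × 7350 = 1310.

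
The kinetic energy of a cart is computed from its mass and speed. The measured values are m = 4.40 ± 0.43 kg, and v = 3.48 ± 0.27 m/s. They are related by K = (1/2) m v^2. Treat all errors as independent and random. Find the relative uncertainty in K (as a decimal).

0.183

For a monomial K ∝ m, v^2, fractional errors add in quadrature:
  (1·δm/m)² = (1×0.0977)² = 0.00955;  (2·δv/v)² = (2×0.0776)² = 0.0241
δK/K = √(0.0336) = 0.183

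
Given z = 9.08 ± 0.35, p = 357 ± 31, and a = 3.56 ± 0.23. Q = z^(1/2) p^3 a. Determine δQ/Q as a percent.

26.9%

Each factor contributes (exponent × relative error)² to (δQ/Q)²:
  (½·δz/z)² = (0.5×0.0385)² = 0.000371;  (3·δp/p)² = (3×0.0868)² = 0.0679;  (1·δa/a)² = (1×0.0646)² = 0.00417
δQ/Q = √(0.0724) = 0.269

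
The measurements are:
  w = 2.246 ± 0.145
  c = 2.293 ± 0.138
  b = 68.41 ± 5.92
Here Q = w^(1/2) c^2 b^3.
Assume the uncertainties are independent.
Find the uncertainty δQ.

Products/powers → add relative errors in quadrature, weighted by exponent:
  (½·δw/w)² = (0.5×0.0646)² = 0.00104;  (2·δc/c)² = (2×0.0602)² = 0.0145;  (3·δb/b)² = (3×0.0865)² = 0.0674
δQ/Q = √(0.0829) = 0.288
Q = 2.523e+06, so δQ = 0.288 × 2.523e+06 = 7.26e+05.

7.26e+05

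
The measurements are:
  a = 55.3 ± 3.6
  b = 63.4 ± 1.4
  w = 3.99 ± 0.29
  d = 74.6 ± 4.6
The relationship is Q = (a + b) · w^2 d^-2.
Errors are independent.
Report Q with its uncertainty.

Let u = a + b = 119. δu = √(δa² + δb²) = √(13.0 + 1.96) = 3.86, so δu/u = 0.0325.
Q is then a monomial in u, w, d:
δQ/Q = √((δu/u)² + (2·δw/w)² + (-2·δd/d)²) = √(0.00106 + 0.0211 + 0.0152) = 0.193
Q = 0.340, so δQ = 0.193 × 0.340 = 0.0657.

0.340 ± 0.0657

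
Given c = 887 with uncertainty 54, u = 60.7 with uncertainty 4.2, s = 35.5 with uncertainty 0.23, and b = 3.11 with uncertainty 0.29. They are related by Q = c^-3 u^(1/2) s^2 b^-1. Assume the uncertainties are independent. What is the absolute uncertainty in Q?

9.43e-07

Since Q is a product/quotient, work with relative uncertainties:
  (-3·δc/c)² = (-3×0.0609)² = 0.0334;  (½·δu/u)² = (0.5×0.0692)² = 0.00120;  (2·δs/s)² = (2×0.00648)² = 0.000168;  (-1·δb/b)² = (-1×0.0932)² = 0.00870
δQ/Q = √(0.0434) = 0.208
Q = 4.52e-06, so δQ = 0.208 × 4.52e-06 = 9.43e-07.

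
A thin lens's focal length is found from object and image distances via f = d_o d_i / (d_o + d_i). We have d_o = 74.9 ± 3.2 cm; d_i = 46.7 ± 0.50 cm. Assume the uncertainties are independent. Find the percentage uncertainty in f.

1.77%

∂f/∂d_o = (d_i/(d_o+d_i))² = 0.147;  ∂f/∂d_i = (d_o/(d_o+d_i))² = 0.379
δf = √((∂f/∂d_o · δd_o)² + (∂f/∂d_i · δd_i)²) = √(0.223 + 0.0360) = 0.509 cm
f = 28.8 cm, so δf/f = 0.509/28.8 = 0.0177.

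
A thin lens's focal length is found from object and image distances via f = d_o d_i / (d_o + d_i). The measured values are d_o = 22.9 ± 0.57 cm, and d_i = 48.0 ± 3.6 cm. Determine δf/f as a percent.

∂f/∂d_o = (d_i/(d_o+d_i))² = 0.458;  ∂f/∂d_i = (d_o/(d_o+d_i))² = 0.104
δf = √((∂f/∂d_o · δd_o)² + (∂f/∂d_i · δd_i)²) = √(0.0683 + 0.141) = 0.457 cm
f = 15.5 cm, so δf/f = 0.457/15.5 = 0.0295.

2.95%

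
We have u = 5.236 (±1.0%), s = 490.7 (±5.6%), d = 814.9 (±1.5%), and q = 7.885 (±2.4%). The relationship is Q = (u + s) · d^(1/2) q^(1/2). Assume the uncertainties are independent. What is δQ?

2270

Let w = u + s = 495.9. δw = √(δu² + δs²) = √(0.00274 + 755) = 27.5, so δw/w = 0.0554.
Q is then a monomial in w, d, q:
δQ/Q = √((δw/w)² + (½·δd/d)² + (½·δq/q)²) = √(0.00307 + 5.62e-05 + 0.000144) = 0.0572
Q = 39750, so δQ = 0.0572 × 39750 = 2270.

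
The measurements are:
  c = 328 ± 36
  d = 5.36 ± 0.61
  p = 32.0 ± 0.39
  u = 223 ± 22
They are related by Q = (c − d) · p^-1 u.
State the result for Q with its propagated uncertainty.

Let w = c − d = 323. δw = √(δc² + δd²) = √(1300 + 0.372) = 36.0, so δw/w = 0.112.
Q is then a monomial in w, p, u:
δQ/Q = √((δw/w)² + (-1·δp/p)² + (1·δu/u)²) = √(0.0125 + 0.000149 + 0.00973) = 0.149
Q = 2250, so δQ = 0.149 × 2250 = 336.

2250 ± 336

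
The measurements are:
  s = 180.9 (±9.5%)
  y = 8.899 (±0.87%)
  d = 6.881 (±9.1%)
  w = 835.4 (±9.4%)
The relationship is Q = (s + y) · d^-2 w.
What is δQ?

Let u = s + y = 189.8. δu = √(δs² + δy²) = √(295 + 0.00599) = 17.2, so δu/u = 0.0905.
Q is then a monomial in u, d, w:
δQ/Q = √((δu/u)² + (-2·δd/d)² + (1·δw/w)²) = √(0.00820 + 0.0331 + 0.00884) = 0.224
Q = 3349, so δQ = 0.224 × 3349 = 750.

750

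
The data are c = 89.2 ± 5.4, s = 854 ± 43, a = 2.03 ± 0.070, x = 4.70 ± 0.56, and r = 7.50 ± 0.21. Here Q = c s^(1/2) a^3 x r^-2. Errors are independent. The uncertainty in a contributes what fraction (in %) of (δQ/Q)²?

33.1%

(δQ/Q)² = (1·δc/c)² + (½·δs/s)² + (3·δa/a)² + (1·δx/x)² + (-2·δr/r)²
  c term: (1×0.0605)² = 0.00366
  s term: (0.5×0.0504)² = 0.000634
  a term: (3×0.0345)² = 0.0107
  x term: (1×0.119)² = 0.0142
  r term: (-2×0.0280)² = 0.00314
Total = 0.0323. Share from a = 0.0107/0.0323 = 0.331.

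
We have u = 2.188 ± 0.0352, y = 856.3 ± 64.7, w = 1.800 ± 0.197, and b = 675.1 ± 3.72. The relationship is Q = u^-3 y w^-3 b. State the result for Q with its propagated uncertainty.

9463 ± 3220

Q is a product of powers, so relative uncertainties combine in quadrature:
  (-3·δu/u)² = (-3×0.0161)² = 0.00233;  (1·δy/y)² = (1×0.0756)² = 0.00571;  (-3·δw/w)² = (-3×0.109)² = 0.108;  (1·δb/b)² = (1×0.00551)² = 3.04e-05
δQ/Q = √(0.116) = 0.340
Q = 9463, so δQ = 0.340 × 9463 = 3220.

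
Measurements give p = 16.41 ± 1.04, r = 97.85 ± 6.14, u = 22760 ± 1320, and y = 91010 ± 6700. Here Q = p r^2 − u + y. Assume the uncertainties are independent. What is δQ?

Let w = p·r^2 = 157100. δw/w = √((1·δp/p)² + (2·δr/r)²) = √(0.00402 + 0.0157) = 0.141, so δw = 22100.
Q = w − u + y: δQ = √(δw² + δu² + δy²) = √(4.88e+08 + 1.74e+06 + 4.49e+07) = 23100

23100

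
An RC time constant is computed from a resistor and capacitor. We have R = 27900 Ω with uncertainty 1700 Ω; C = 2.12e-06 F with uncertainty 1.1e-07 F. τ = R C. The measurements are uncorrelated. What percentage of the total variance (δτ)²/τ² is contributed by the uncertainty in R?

58.0%

(δτ/τ)² = (1·δR/R)² + (1·δC/C)²
  R term: (1×0.0609)² = 0.00371
  C term: (1×0.0519)² = 0.00269
Total = 0.00640. Share from R = 0.00371/0.00640 = 0.580.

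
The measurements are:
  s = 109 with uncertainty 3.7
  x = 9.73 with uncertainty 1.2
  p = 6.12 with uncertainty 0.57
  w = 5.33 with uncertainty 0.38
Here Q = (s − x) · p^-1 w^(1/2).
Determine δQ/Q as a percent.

10.7%

Let u = s − x = 99.3. δu = √(δs² + δx²) = √(13.7 + 1.44) = 3.89, so δu/u = 0.0392.
Q is then a monomial in u, p, w:
δQ/Q = √((δu/u)² + (-1·δp/p)² + (½·δw/w)²) = √(0.00154 + 0.00867 + 0.00127) = 0.107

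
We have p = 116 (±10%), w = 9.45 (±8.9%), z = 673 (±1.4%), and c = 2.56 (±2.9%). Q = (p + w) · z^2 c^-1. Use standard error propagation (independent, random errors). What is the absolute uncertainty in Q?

2.24e+06

Let u = p + w = 125. δu = √(δp² + δw²) = √(135 + 0.707) = 11.6, so δu/u = 0.0927.
Q is then a monomial in u, z, c:
δQ/Q = √((δu/u)² + (2·δz/z)² + (-1·δc/c)²) = √(0.00860 + 0.000784 + 0.000841) = 0.101
Q = 2.22e+07, so δQ = 0.101 × 2.22e+07 = 2.24e+06.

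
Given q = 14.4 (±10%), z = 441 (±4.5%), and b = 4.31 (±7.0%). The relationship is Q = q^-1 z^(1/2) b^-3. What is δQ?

0.00426

Products/powers → add relative errors in quadrature, weighted by exponent:
  (-1·δq/q)² = (-1×0.100)² = 0.0100;  (½·δz/z)² = (0.5×0.0450)² = 0.000506;  (-3·δb/b)² = (-3×0.0700)² = 0.0441
δQ/Q = √(0.0546) = 0.234
Q = 0.0182, so δQ = 0.234 × 0.0182 = 0.00426.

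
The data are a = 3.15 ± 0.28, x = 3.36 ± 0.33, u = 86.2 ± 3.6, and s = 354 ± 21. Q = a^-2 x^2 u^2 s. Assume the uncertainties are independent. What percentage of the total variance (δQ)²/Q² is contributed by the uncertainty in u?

(δQ/Q)² = (-2·δa/a)² + (2·δx/x)² + (2·δu/u)² + (1·δs/s)²
  a term: (-2×0.0889)² = 0.0316
  x term: (2×0.0982)² = 0.0386
  u term: (2×0.0418)² = 0.00698
  s term: (1×0.0593)² = 0.00352
Total = 0.0807. Share from u = 0.00698/0.0807 = 0.0865.

8.65%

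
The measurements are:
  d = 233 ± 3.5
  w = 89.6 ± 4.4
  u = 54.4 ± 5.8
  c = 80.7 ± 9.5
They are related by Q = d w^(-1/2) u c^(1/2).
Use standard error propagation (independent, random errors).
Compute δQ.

Relative error in a monomial: (δQ/Q)² = Σ (nᵢ · δxᵢ/xᵢ)².
  (1·δd/d)² = (1×0.0150)² = 0.000226;  (−½·δw/w)² = (-0.5×0.0491)² = 0.000603;  (1·δu/u)² = (1×0.107)² = 0.0114;  (½·δc/c)² = (0.5×0.118)² = 0.00346
δQ/Q = √(0.0157) = 0.125
Q = 12000, so δQ = 0.125 × 12000 = 1510.

1510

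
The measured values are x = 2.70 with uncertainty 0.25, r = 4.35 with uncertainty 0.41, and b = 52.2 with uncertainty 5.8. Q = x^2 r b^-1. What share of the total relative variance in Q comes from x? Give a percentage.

(δQ/Q)² = (2·δx/x)² + (1·δr/r)² + (-1·δb/b)²
  x term: (2×0.0926)² = 0.0343
  r term: (1×0.0943)² = 0.00888
  b term: (-1×0.111)² = 0.0123
Total = 0.0555. Share from x = 0.0343/0.0555 = 0.618.

61.8%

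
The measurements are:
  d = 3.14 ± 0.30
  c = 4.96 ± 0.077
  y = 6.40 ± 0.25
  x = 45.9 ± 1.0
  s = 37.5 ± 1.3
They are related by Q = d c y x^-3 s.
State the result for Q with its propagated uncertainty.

Relative error in a monomial: (δQ/Q)² = Σ (nᵢ · δxᵢ/xᵢ)².
  (1·δd/d)² = (1×0.0955)² = 0.00913;  (1·δc/c)² = (1×0.0155)² = 0.000241;  (1·δy/y)² = (1×0.0391)² = 0.00153;  (-3·δx/x)² = (-3×0.0218)² = 0.00427;  (1·δs/s)² = (1×0.0347)² = 0.00120
δQ/Q = √(0.0164) = 0.128
Q = 0.0387, so δQ = 0.128 × 0.0387 = 0.00495.

0.0387 ± 0.00495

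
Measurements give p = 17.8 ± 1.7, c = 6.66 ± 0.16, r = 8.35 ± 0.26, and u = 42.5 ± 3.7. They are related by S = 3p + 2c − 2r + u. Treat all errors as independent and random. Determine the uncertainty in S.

S is a linear combination, so absolute uncertainties add in quadrature:
  (3·δp)² = 26.0;  (2·δc)² = 0.102;  (2·δr)² = 0.270;  (δu)² = 13.7
δS = √(40.1) = 6.33

6.33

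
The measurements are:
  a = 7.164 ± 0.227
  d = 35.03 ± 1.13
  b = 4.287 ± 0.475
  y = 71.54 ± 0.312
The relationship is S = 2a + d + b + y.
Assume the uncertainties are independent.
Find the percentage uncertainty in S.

1.07%

Each term contributes (cᵢ δxᵢ)² to (δS)²:
  (2·δa)² = 0.206;  (δd)² = 1.28;  (δb)² = 0.226;  (δy)² = 0.0973
δS = √(1.81) = 1.34
S = 125.2, so δS/S = 1.34/125.2 = 0.0107.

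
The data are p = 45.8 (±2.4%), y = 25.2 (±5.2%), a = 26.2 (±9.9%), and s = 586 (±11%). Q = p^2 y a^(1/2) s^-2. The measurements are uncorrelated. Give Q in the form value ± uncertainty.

For a monomial Q ∝ p^2, y, a^(1/2), s^-2, fractional errors add in quadrature:
  (2·δp/p)² = (2×0.0240)² = 0.00230;  (1·δy/y)² = (1×0.0520)² = 0.00270;  (½·δa/a)² = (0.5×0.0990)² = 0.00245;  (-2·δs/s)² = (-2×0.110)² = 0.0484
δQ/Q = √(0.0559) = 0.236
Q = 0.788, so δQ = 0.236 × 0.788 = 0.186.

0.788 ± 0.186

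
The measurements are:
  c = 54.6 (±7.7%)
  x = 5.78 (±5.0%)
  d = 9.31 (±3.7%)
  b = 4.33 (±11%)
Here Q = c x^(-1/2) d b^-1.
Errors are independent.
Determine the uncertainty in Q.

6.91

Products/powers → add relative errors in quadrature, weighted by exponent:
  (1·δc/c)² = (1×0.0770)² = 0.00593;  (−½·δx/x)² = (-0.5×0.0500)² = 0.000625;  (1·δd/d)² = (1×0.0370)² = 0.00137;  (-1·δb/b)² = (-1×0.110)² = 0.0121
δQ/Q = √(0.0200) = 0.142
Q = 48.8, so δQ = 0.142 × 48.8 = 6.91.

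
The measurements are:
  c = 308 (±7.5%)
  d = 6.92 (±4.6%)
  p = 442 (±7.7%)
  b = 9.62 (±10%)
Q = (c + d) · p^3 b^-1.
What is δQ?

Let u = c + d = 315. δu = √(δc² + δd²) = √(534 + 0.101) = 23.1, so δu/u = 0.0734.
Q is then a monomial in u, p, b:
δQ/Q = √((δu/u)² + (3·δp/p)² + (-1·δb/b)²) = √(0.00538 + 0.0534 + 0.0100) = 0.262
Q = 2.83e+09, so δQ = 0.262 × 2.83e+09 = 7.41e+08.

7.41e+08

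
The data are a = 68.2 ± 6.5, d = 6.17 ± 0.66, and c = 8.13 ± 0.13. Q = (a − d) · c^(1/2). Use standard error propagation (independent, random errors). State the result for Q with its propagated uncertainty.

Let u = a − d = 62.0. δu = √(δa² + δd²) = √(42.2 + 0.436) = 6.53, so δu/u = 0.105.
Q is then a monomial in u, c:
δQ/Q = √((δu/u)² + (½·δc/c)²) = √(0.0111 + 6.39e-05) = 0.106
Q = 177, so δQ = 0.106 × 177 = 18.7.

177 ± 18.7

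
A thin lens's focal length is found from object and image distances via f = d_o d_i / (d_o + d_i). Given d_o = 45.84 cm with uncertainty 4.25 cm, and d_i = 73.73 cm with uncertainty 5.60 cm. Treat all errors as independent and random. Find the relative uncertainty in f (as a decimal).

0.0642

∂f/∂d_o = (d_i/(d_o+d_i))² = 0.380;  ∂f/∂d_i = (d_o/(d_o+d_i))² = 0.147
δf = √((∂f/∂d_o · δd_o)² + (∂f/∂d_i · δd_i)²) = √(2.61 + 0.677) = 1.81 cm
f = 28.27 cm, so δf/f = 1.81/28.27 = 0.0642.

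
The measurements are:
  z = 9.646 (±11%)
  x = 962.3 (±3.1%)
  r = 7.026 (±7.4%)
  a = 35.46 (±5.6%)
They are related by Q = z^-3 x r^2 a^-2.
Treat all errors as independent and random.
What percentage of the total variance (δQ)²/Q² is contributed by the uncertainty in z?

(δQ/Q)² = (-3·δz/z)² + (1·δx/x)² + (2·δr/r)² + (-2·δa/a)²
  z term: (-3×0.110)² = 0.109
  x term: (1×0.0310)² = 0.000961
  r term: (2×0.0740)² = 0.0219
  a term: (-2×0.0560)² = 0.0125
Total = 0.144. Share from z = 0.109/0.144 = 0.755.

75.5%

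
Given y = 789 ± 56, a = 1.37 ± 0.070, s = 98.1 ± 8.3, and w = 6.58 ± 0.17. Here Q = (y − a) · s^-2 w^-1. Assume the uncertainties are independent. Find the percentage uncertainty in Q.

18.5%

Let u = y − a = 788. δu = √(δy² + δa²) = √(3140 + 0.00490) = 56.0, so δu/u = 0.0711.
Q is then a monomial in u, s, w:
δQ/Q = √((δu/u)² + (-2·δs/s)² + (-1·δw/w)²) = √(0.00506 + 0.0286 + 0.000667) = 0.185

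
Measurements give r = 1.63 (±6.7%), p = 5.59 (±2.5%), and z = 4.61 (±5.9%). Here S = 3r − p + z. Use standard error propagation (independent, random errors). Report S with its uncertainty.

Each term contributes (cᵢ δxᵢ)² to (δS)²:
  (3·δr)² = 0.107;  (δp)² = 0.0195;  (δz)² = 0.0740
δS = √(0.201) = 0.448
S = 3.91.

3.91 ± 0.448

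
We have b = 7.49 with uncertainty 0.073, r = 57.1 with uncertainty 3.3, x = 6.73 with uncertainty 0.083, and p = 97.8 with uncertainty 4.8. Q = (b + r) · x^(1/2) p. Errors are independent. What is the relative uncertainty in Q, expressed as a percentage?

Let u = b + r = 64.6. δu = √(δb² + δr²) = √(0.00533 + 10.9) = 3.30, so δu/u = 0.0511.
Q is then a monomial in u, x, p:
δQ/Q = √((δu/u)² + (½·δx/x)² + (1·δp/p)²) = √(0.00261 + 3.8e-05 + 0.00241) = 0.0711

7.11%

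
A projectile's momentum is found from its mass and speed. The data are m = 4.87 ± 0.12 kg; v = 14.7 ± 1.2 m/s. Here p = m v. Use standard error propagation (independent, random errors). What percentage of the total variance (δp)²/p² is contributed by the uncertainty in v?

(δp/p)² = (1·δm/m)² + (1·δv/v)²
  m term: (1×0.0246)² = 0.000607
  v term: (1×0.0816)² = 0.00666
Total = 0.00727. Share from v = 0.00666/0.00727 = 0.916.

91.6%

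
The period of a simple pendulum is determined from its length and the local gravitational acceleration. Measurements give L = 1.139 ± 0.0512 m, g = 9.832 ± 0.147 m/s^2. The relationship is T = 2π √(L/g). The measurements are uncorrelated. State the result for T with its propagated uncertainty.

T is a product of powers, so relative uncertainties combine in quadrature:
  (½·δL/L)² = (0.5×0.0450)² = 0.000505;  (−½·δg/g)² = (-0.5×0.0150)² = 5.59e-05
δT/T = √(0.000561) = 0.0237
T = 2.139 s, so δT = 0.0237 × 2.139 = 0.0507 s.

2.139 ± 0.0507 s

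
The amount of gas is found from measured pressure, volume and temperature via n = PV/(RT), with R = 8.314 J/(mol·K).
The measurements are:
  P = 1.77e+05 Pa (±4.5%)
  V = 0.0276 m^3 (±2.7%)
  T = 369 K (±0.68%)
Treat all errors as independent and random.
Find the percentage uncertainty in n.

5.29%

For a monomial n ∝ P, V, T^-1, fractional errors add in quadrature:
  (1·δP/P)² = (1×0.0450)² = 0.00202;  (1·δV/V)² = (1×0.0270)² = 0.000729;  (-1·δT/T)² = (-1×0.00680)² = 4.62e-05
δn/n = √(0.00280) = 0.0529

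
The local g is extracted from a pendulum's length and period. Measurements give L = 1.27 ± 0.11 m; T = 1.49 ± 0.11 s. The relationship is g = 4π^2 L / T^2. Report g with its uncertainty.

Since g is a product/quotient, work with relative uncertainties:
  (1·δL/L)² = (1×0.0866)² = 0.00750;  (-2·δT/T)² = (-2×0.0738)² = 0.0218
δg/g = √(0.0293) = 0.171
g = 22.6 m/s^2, so δg = 0.171 × 22.6 = 3.87 m/s^2.

22.6 ± 3.87 m/s^2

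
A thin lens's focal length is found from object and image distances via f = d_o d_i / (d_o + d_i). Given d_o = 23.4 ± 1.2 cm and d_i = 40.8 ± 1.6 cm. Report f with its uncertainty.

∂f/∂d_o = (d_i/(d_o+d_i))² = 0.404;  ∂f/∂d_i = (d_o/(d_o+d_i))² = 0.133
δf = √((∂f/∂d_o · δd_o)² + (∂f/∂d_i · δd_i)²) = √(0.235 + 0.0452) = 0.529 cm
f = 14.9 cm.

14.9 ± 0.529 cm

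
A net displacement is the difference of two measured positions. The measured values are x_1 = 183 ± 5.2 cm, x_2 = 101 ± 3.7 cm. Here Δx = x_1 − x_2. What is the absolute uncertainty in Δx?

6.38 cm

Each term contributes (cᵢ δxᵢ)² to (δΔx)²:
  (δx_1)² = 27.0;  (δx_2)² = 13.7
δΔx = √(40.7) = 6.38 cm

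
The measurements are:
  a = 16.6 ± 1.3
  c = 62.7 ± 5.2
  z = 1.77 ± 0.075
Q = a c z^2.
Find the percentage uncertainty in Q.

14.2%

Relative error in a monomial: (δQ/Q)² = Σ (nᵢ · δxᵢ/xᵢ)².
  (1·δa/a)² = (1×0.0783)² = 0.00613;  (1·δc/c)² = (1×0.0829)² = 0.00688;  (2·δz/z)² = (2×0.0424)² = 0.00718
δQ/Q = √(0.0202) = 0.142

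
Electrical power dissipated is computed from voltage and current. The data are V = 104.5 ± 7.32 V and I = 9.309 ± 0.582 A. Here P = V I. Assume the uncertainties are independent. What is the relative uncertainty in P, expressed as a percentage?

Products/powers → add relative errors in quadrature, weighted by exponent:
  (1·δV/V)² = (1×0.0700)² = 0.00491;  (1·δI/I)² = (1×0.0625)² = 0.00391
δP/P = √(0.00882) = 0.0939

9.39%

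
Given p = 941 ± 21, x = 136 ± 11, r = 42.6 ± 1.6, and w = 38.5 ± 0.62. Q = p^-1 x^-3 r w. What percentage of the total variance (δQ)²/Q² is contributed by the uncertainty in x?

96.4%

(δQ/Q)² = (-1·δp/p)² + (-3·δx/x)² + (1·δr/r)² + (1·δw/w)²
  p term: (-1×0.0223)² = 0.000498
  x term: (-3×0.0809)² = 0.0589
  r term: (1×0.0376)² = 0.00141
  w term: (1×0.0161)² = 0.000259
Total = 0.0610. Share from x = 0.0589/0.0610 = 0.964.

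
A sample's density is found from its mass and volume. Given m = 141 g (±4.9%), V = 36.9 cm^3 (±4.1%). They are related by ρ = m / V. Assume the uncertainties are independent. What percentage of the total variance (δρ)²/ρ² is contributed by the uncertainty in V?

41.2%

(δρ/ρ)² = (1·δm/m)² + (-1·δV/V)²
  m term: (1×0.0490)² = 0.00240
  V term: (-1×0.0410)² = 0.00168
Total = 0.00408. Share from V = 0.00168/0.00408 = 0.412.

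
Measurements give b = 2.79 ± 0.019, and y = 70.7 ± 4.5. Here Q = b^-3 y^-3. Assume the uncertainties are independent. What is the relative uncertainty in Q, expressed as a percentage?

19.2%

For a monomial Q ∝ b^-3, y^-3, fractional errors add in quadrature:
  (-3·δb/b)² = (-3×0.00681)² = 0.000417;  (-3·δy/y)² = (-3×0.0636)² = 0.0365
δQ/Q = √(0.0369) = 0.192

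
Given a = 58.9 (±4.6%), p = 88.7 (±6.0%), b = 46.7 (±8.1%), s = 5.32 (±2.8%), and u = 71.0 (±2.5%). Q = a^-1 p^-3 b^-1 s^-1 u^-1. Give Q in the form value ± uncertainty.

(1.38 ± 0.284) × 10^-12

For a monomial Q ∝ a^-1, p^-3, b^-1, s^-1, u^-1, fractional errors add in quadrature:
  (-1·δa/a)² = (-1×0.0460)² = 0.00212;  (-3·δp/p)² = (-3×0.0600)² = 0.0324;  (-1·δb/b)² = (-1×0.0810)² = 0.00656;  (-1·δs/s)² = (-1×0.0280)² = 0.000784;  (-1·δu/u)² = (-1×0.0250)² = 0.000625
δQ/Q = √(0.0425) = 0.206
Q = 1.38e-12, so δQ = 0.206 × 1.38e-12 = 2.84e-13.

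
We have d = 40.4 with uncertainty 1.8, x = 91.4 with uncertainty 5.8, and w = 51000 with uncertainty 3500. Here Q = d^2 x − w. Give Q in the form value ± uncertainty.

Let p = d^2·x = 1.49e+05. δp/p = √((2·δd/d)² + (1·δx/x)²) = √(0.00794 + 0.00403) = 0.109, so δp = 16300.
Q = p − w: δQ = √(δp² + δw²) = √(2.66e+08 + 1.22e+07) = 16700
Q = 98200.

98200 ± 16700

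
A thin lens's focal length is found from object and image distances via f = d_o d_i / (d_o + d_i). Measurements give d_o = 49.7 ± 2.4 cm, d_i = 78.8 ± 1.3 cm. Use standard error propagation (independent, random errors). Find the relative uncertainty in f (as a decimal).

0.0303

∂f/∂d_o = (d_i/(d_o+d_i))² = 0.376;  ∂f/∂d_i = (d_o/(d_o+d_i))² = 0.150
δf = √((∂f/∂d_o · δd_o)² + (∂f/∂d_i · δd_i)²) = √(0.815 + 0.0378) = 0.923 cm
f = 30.5 cm, so δf/f = 0.923/30.5 = 0.0303.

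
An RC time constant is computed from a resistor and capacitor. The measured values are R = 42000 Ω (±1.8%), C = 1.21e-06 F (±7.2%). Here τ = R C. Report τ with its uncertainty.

0.0508 ± 0.00377 s

For a monomial τ ∝ R, C, fractional errors add in quadrature:
  (1·δR/R)² = (1×0.0180)² = 0.000324;  (1·δC/C)² = (1×0.0720)² = 0.00518
δτ/τ = √(0.00551) = 0.0742
τ = 0.0508 s, so δτ = 0.0742 × 0.0508 = 0.00377 s.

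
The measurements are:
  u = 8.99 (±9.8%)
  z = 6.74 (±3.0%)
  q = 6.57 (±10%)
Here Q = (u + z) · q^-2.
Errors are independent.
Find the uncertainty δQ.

0.0758

Let w = u + z = 15.7. δw = √(δu² + δz²) = √(0.776 + 0.0409) = 0.904, so δw/w = 0.0575.
Q is then a monomial in w, q:
δQ/Q = √((δw/w)² + (-2·δq/q)²) = √(0.00330 + 0.0400) = 0.208
Q = 0.364, so δQ = 0.208 × 0.364 = 0.0758.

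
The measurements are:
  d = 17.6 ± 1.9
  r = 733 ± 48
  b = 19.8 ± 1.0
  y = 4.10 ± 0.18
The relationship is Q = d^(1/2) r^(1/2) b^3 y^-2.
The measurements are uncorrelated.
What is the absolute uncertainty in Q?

9760

Relative error in a monomial: (δQ/Q)² = Σ (nᵢ · δxᵢ/xᵢ)².
  (½·δd/d)² = (0.5×0.108)² = 0.00291;  (½·δr/r)² = (0.5×0.0655)² = 0.00107;  (3·δb/b)² = (3×0.0505)² = 0.0230;  (-2·δy/y)² = (-2×0.0439)² = 0.00771
δQ/Q = √(0.0347) = 0.186
Q = 52400, so δQ = 0.186 × 52400 = 9760.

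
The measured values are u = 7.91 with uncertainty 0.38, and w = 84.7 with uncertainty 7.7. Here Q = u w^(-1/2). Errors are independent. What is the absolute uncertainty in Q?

0.0568

Each factor contributes (exponent × relative error)² to (δQ/Q)²:
  (1·δu/u)² = (1×0.0480)² = 0.00231;  (−½·δw/w)² = (-0.5×0.0909)² = 0.00207
δQ/Q = √(0.00437) = 0.0661
Q = 0.859, so δQ = 0.0661 × 0.859 = 0.0568.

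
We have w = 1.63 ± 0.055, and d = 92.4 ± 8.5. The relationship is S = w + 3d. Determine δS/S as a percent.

9.15%

For a sum/difference, combine absolute errors in quadrature:
  (δw)² = 0.00302;  (3·δd)² = 650
δS = √(650) = 25.5
S = 279, so δS/S = 25.5/279 = 0.0915.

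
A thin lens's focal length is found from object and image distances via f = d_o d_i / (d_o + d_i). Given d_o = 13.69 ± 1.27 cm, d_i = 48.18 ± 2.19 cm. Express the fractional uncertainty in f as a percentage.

7.29%

∂f/∂d_o = (d_i/(d_o+d_i))² = 0.606;  ∂f/∂d_i = (d_o/(d_o+d_i))² = 0.0490
δf = √((∂f/∂d_o · δd_o)² + (∂f/∂d_i · δd_i)²) = √(0.593 + 0.0115) = 0.778 cm
f = 10.66 cm, so δf/f = 0.778/10.66 = 0.0729.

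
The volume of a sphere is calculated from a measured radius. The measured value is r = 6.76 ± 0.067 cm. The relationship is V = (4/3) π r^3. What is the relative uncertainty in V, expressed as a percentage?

V ∝ r^3, so δV/V = |3| · δr/r = 3 × 0.00991 = 0.0297.

2.97%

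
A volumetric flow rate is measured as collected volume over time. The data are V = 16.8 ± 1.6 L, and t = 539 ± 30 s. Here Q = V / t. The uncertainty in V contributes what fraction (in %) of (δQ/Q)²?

(δQ/Q)² = (1·δV/V)² + (-1·δt/t)²
  V term: (1×0.0952)² = 0.00907
  t term: (-1×0.0557)² = 0.00310
Total = 0.0122. Share from V = 0.00907/0.0122 = 0.745.

74.5%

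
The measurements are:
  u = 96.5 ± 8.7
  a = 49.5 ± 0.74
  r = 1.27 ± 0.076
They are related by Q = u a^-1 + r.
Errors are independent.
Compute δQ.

0.194

Let p = u·a^-1 = 1.95. δp/p = √((1·δu/u)² + (-1·δa/a)²) = √(0.00813 + 0.000223) = 0.0914, so δp = 0.178.
Q = p + r: δQ = √(δp² + δr²) = √(0.0317 + 0.00578) = 0.194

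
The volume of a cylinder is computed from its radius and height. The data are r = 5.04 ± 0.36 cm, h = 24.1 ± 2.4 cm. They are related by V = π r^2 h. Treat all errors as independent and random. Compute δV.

V is a product of powers, so relative uncertainties combine in quadrature:
  (2·δr/r)² = (2×0.0714)² = 0.0204;  (1·δh/h)² = (1×0.0996)² = 0.00992
δV/V = √(0.0303) = 0.174
V = 1920 cm^3, so δV = 0.174 × 1920 = 335 cm^3.

335 cm^3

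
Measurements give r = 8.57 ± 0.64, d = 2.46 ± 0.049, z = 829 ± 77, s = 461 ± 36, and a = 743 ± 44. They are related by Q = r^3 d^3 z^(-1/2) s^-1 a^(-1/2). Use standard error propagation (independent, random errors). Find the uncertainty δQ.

Relative error in a monomial: (δQ/Q)² = Σ (nᵢ · δxᵢ/xᵢ)².
  (3·δr/r)² = (3×0.0747)² = 0.0502;  (3·δd/d)² = (3×0.0199)² = 0.00357;  (−½·δz/z)² = (-0.5×0.0929)² = 0.00216;  (-1·δs/s)² = (-1×0.0781)² = 0.00610;  (−½·δa/a)² = (-0.5×0.0592)² = 0.000877
δQ/Q = √(0.0629) = 0.251
Q = 0.0259, so δQ = 0.251 × 0.0259 = 0.00650.

0.00650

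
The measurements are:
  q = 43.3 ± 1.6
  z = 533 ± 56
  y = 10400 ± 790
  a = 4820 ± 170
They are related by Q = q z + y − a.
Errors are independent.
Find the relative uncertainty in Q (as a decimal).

Let p = q·z = 23100. δp/p = √((1·δq/q)² + (1·δz/z)²) = √(0.00137 + 0.0110) = 0.111, so δp = 2570.
Q = p + y − a: δQ = √(δp² + δy² + δa²) = √(6.61e+06 + 6.24e+05 + 28900) = 2690
Q = 28700, so δQ/Q = 2690/28700 = 0.0940.

0.0940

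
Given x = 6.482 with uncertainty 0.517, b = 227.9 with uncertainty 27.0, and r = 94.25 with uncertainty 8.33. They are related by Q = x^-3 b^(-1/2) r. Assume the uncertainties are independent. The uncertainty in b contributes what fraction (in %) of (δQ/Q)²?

(δQ/Q)² = (-3·δx/x)² + (−½·δb/b)² + (1·δr/r)²
  x term: (-3×0.0798)² = 0.0573
  b term: (-0.5×0.118)² = 0.00351
  r term: (1×0.0884)² = 0.00781
Total = 0.0686. Share from b = 0.00351/0.0686 = 0.0512.

5.12%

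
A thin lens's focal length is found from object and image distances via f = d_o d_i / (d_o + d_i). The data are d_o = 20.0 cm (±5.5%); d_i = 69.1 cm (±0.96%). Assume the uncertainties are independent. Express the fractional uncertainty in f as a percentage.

4.27%

∂f/∂d_o = (d_i/(d_o+d_i))² = 0.601;  ∂f/∂d_i = (d_o/(d_o+d_i))² = 0.0504
δf = √((∂f/∂d_o · δd_o)² + (∂f/∂d_i · δd_i)²) = √(0.438 + 0.00112) = 0.662 cm
f = 15.5 cm, so δf/f = 0.662/15.5 = 0.0427.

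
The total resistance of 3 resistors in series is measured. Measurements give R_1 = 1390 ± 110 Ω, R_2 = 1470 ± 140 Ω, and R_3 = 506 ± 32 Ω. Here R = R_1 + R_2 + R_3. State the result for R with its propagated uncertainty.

3370 ± 181 Ω

Sums and differences: (δR)² = Σ (cᵢ δxᵢ)².
  (δR_1)² = 12100;  (δR_2)² = 19600;  (δR_3)² = 1020
δR = √(32700) = 181 Ω
R = 3370 Ω.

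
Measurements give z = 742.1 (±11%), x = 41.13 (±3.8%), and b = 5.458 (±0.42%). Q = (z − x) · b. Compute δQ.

446

Let u = z − x = 701.0. δu = √(δz² + δx²) = √(6660 + 2.44) = 81.6, so δu/u = 0.116.
Q is then a monomial in u, b:
δQ/Q = √((δu/u)² + (1·δb/b)²) = √(0.0136 + 1.76e-05) = 0.117
Q = 3826, so δQ = 0.117 × 3826 = 446.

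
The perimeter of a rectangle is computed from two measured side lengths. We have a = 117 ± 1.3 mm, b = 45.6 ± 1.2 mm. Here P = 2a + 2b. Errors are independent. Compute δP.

Each term contributes (cᵢ δxᵢ)² to (δP)²:
  (2·δa)² = 6.76;  (2·δb)² = 5.76
δP = √(12.5) = 3.54 mm

3.54 mm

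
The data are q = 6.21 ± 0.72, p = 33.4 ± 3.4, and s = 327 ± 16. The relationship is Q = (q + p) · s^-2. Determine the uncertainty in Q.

Let u = q + p = 39.6. δu = √(δq² + δp²) = √(0.518 + 11.6) = 3.48, so δu/u = 0.0877.
Q is then a monomial in u, s:
δQ/Q = √((δu/u)² + (-2·δs/s)²) = √(0.00770 + 0.00958) = 0.131
Q = 0.000370, so δQ = 0.131 × 0.000370 = 4.87e-05.

4.87e-05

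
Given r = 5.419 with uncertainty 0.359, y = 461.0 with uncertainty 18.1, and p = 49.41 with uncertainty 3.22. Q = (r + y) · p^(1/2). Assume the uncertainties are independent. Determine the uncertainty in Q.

166

Let u = r + y = 466.4. δu = √(δr² + δy²) = √(0.129 + 328) = 18.1, so δu/u = 0.0388.
Q is then a monomial in u, p:
δQ/Q = √((δu/u)² + (½·δp/p)²) = √(0.00151 + 0.00106) = 0.0507
Q = 3279, so δQ = 0.0507 × 3279 = 166.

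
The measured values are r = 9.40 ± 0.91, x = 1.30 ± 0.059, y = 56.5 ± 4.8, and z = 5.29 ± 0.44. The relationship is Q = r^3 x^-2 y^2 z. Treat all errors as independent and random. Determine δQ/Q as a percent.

35.8%

For a monomial Q ∝ r^3, x^-2, y^2, z, fractional errors add in quadrature:
  (3·δr/r)² = (3×0.0968)² = 0.0843;  (-2·δx/x)² = (-2×0.0454)² = 0.00824;  (2·δy/y)² = (2×0.0850)² = 0.0289;  (1·δz/z)² = (1×0.0832)² = 0.00692
δQ/Q = √(0.128) = 0.358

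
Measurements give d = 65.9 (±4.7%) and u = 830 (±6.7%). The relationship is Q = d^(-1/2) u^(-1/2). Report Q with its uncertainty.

For a monomial Q ∝ d^(-1/2), u^(-1/2), fractional errors add in quadrature:
  (−½·δd/d)² = (-0.5×0.0470)² = 0.000552;  (−½·δu/u)² = (-0.5×0.0670)² = 0.00112
δQ/Q = √(0.00167) = 0.0409
Q = 0.00428, so δQ = 0.0409 × 0.00428 = 0.000175.

0.00428 ± 0.000175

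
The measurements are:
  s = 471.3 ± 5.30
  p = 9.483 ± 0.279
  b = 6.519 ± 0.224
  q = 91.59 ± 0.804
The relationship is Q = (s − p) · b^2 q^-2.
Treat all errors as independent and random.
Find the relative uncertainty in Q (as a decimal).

0.0719

Let u = s − p = 461.8. δu = √(δs² + δp²) = √(28.1 + 0.0778) = 5.31, so δu/u = 0.0115.
Q is then a monomial in u, b, q:
δQ/Q = √((δu/u)² + (2·δb/b)² + (-2·δq/q)²) = √(0.000132 + 0.00472 + 0.000308) = 0.0719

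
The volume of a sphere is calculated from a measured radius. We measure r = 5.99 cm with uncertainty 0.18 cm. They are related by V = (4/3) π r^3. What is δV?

V ∝ r^3, so δV/V = |3| · δr/r = 3 × 0.0301 = 0.0902.
V = 900 cm^3, so δV = 0.0902 × 900 = 81.2 cm^3.

81.2 cm^3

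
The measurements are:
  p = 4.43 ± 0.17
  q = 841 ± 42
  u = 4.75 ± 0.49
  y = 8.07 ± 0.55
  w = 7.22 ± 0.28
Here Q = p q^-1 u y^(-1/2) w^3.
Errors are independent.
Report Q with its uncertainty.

3.31 ± 0.567

Q is a product of powers, so relative uncertainties combine in quadrature:
  (1·δp/p)² = (1×0.0384)² = 0.00147;  (-1·δq/q)² = (-1×0.0499)² = 0.00249;  (1·δu/u)² = (1×0.103)² = 0.0106;  (−½·δy/y)² = (-0.5×0.0682)² = 0.00116;  (3·δw/w)² = (3×0.0388)² = 0.0135
δQ/Q = √(0.0293) = 0.171
Q = 3.31, so δQ = 0.171 × 3.31 = 0.567.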